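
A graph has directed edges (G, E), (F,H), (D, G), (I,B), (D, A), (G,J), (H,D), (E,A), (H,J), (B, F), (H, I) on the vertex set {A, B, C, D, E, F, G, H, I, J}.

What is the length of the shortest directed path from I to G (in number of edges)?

5

Distance 0: I.
Distance 1: B.
Distance 2: F.
Distance 3: H.
Distance 4: D, J.
Distance 5: A, G — contains G.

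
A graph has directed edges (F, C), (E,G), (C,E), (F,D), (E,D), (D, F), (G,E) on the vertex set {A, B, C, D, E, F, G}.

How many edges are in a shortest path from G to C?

Distance 0: G.
Distance 1: E.
Distance 2: D.
Distance 3: F.
Distance 4: C — contains C.

4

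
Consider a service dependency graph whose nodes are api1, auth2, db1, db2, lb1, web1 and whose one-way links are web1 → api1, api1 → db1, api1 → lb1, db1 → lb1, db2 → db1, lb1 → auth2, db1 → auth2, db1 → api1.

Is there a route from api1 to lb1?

Explore from api1.
Distance 1: reach db1, lb1.
Found lb1.

Yes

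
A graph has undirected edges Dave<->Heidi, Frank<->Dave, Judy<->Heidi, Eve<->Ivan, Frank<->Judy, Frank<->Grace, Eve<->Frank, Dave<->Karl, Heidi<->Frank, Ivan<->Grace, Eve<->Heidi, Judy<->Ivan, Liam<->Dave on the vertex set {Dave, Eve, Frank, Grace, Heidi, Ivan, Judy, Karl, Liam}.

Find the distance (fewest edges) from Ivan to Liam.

4

Distance 0: Ivan.
Distance 1: Eve, Grace, Judy.
Distance 2: Frank, Heidi.
Distance 3: Dave.
Distance 4: Karl, Liam — contains Liam.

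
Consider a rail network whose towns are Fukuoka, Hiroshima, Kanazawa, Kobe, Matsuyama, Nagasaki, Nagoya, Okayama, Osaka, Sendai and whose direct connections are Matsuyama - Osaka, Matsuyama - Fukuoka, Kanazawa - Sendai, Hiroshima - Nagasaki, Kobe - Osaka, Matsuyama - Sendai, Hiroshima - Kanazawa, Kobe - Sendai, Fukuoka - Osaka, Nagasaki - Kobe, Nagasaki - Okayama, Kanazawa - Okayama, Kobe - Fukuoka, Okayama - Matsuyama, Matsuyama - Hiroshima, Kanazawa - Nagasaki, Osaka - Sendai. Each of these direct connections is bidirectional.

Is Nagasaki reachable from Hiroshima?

Yes

Explore from Hiroshima.
Distance 1: reach Kanazawa, Matsuyama, Nagasaki.
Found Nagasaki.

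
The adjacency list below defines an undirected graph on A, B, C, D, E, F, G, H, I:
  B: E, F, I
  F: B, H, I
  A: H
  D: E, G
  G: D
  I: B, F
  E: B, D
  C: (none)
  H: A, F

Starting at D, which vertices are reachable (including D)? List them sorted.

A, B, D, E, F, G, H, I

Start at D.
Its neighbours: E, G.
Then their neighbours: B.
Then next layer: F, I.
Then next layer: H.
Then next layer: A.
Nothing further is reachable.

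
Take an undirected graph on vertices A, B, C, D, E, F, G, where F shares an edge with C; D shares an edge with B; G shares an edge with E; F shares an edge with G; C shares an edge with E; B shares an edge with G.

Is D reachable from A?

No

A has no edges, so nothing is reachable from it.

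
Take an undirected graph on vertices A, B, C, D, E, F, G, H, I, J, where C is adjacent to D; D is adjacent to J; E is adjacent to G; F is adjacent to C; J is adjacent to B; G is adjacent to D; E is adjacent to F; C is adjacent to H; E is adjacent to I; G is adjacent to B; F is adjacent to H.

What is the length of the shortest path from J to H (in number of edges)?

3

Distance 0: J.
Distance 1: B, D.
Distance 2: C, G.
Distance 3: E, F, H — contains H.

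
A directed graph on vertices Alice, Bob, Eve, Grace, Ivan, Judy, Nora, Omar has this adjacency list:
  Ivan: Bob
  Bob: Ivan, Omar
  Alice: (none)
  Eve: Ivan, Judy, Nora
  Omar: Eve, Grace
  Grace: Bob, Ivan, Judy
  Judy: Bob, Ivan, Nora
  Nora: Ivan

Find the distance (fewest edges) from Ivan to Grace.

Distance 0: Ivan.
Distance 1: Bob.
Distance 2: Omar.
Distance 3: Eve, Grace — contains Grace.

3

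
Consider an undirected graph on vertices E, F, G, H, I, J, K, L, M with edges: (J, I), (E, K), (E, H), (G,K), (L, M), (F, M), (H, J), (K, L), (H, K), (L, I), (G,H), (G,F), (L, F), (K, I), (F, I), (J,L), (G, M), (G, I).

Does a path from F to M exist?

Yes

Explore from F.
Distance 1: reach G, I, L, M.
Found M.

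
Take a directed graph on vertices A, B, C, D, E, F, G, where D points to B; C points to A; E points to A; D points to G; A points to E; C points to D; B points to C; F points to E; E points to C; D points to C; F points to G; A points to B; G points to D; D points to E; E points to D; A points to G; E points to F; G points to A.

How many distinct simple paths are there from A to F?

3

A→B→C→D→E→F
A→E→F
A→G→D→E→F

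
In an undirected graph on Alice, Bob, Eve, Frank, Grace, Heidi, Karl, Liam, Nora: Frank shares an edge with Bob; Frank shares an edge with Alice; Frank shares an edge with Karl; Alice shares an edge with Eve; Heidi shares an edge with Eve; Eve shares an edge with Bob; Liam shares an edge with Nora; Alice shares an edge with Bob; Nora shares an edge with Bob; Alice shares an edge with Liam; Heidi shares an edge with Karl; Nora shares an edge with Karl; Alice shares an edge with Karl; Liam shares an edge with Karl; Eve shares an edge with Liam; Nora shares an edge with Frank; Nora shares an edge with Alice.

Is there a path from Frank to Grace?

No

Explore from Frank.
Distance 1: reach Alice, Bob, Karl, Nora.
Distance 2: reach Eve, Heidi, Liam.
The search is exhausted without reaching Grace; it lies in a different component.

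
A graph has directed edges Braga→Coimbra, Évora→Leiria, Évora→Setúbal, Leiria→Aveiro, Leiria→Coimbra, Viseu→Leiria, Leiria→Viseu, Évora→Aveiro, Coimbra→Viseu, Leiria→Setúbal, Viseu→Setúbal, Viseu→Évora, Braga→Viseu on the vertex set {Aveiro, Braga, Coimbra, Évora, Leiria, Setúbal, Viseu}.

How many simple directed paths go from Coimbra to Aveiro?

Coimbra→Viseu→Évora→Aveiro
Coimbra→Viseu→Évora→Leiria→Aveiro
Coimbra→Viseu→Leiria→Aveiro

3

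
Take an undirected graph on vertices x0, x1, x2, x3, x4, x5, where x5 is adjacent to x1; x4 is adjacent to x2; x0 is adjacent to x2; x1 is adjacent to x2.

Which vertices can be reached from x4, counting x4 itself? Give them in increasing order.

Start at x4.
Its neighbours: x2.
Then their neighbours: x0, x1.
Then next layer: x5.
Nothing further is reachable.

x0, x1, x2, x4, x5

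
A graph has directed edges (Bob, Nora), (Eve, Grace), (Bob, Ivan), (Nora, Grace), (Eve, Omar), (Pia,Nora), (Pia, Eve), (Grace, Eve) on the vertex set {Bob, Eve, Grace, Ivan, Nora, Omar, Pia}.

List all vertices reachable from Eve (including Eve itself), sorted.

Eve, Grace, Omar

Start at Eve.
Its neighbours: Grace, Omar.
Nothing further is reachable.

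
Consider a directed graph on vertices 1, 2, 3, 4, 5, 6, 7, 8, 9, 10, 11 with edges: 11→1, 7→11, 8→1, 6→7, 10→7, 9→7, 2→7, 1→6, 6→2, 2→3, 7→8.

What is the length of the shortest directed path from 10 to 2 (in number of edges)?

5

Distance 0: 10.
Distance 1: 7.
Distance 2: 8, 11.
Distance 3: 1.
Distance 4: 6.
Distance 5: 2 — contains 2.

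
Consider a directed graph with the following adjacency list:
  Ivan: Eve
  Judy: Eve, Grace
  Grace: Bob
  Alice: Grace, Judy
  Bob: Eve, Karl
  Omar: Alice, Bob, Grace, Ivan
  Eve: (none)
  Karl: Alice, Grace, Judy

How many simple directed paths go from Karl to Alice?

1

Karl→Alice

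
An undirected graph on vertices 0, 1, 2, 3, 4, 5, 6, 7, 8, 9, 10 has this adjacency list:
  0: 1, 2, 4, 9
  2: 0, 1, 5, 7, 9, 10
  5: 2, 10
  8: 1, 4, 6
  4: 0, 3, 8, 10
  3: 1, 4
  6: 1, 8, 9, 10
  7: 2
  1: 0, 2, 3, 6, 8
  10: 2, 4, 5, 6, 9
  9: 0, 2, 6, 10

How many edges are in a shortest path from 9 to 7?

Distance 0: 9.
Distance 1: 0, 2, 6, 10.
Distance 2: 1, 4, 5, 7, 8 — contains 7.

2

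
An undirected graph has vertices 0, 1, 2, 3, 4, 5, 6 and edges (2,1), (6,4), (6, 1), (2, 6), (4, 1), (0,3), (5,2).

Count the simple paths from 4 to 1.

4–1
4–6–1
4–6–2–1

3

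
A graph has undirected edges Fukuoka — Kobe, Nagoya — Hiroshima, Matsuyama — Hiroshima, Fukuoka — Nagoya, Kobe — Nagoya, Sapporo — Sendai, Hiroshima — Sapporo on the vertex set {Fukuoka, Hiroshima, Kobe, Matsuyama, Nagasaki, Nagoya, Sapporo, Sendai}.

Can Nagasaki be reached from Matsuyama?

Explore from Matsuyama.
Distance 1: reach Hiroshima.
Distance 2: reach Nagoya, Sapporo.
Distance 3: reach Fukuoka, Kobe, Sendai.
The search is exhausted without reaching Nagasaki; it lies in a different component.

No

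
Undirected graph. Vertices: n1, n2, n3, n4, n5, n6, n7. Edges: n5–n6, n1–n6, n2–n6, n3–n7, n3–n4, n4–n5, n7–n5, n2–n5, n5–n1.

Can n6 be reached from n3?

Yes

Explore from n3.
Distance 1: reach n4, n7.
Distance 2: reach n5.
Distance 3: reach n1, n2, n6.
Found n6.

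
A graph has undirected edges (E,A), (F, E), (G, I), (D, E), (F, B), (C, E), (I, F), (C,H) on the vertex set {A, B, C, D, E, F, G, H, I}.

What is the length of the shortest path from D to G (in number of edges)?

4

Distance 0: D.
Distance 1: E.
Distance 2: A, C, F.
Distance 3: B, H, I.
Distance 4: G — contains G.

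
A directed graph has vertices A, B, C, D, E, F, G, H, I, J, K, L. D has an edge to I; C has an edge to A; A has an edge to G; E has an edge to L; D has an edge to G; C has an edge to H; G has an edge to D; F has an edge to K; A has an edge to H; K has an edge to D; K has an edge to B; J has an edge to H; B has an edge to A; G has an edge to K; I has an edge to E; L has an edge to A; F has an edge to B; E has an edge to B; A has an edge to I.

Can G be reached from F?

Yes

Explore from F.
Distance 1: reach B, K.
Distance 2: reach A, D.
Distance 3: reach G, H, I.
Found G.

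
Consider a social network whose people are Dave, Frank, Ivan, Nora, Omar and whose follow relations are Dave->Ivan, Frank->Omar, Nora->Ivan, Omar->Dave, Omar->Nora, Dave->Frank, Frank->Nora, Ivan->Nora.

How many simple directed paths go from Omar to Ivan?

3

Omar→Dave→Frank→Nora→Ivan
Omar→Dave→Ivan
Omar→Nora→Ivan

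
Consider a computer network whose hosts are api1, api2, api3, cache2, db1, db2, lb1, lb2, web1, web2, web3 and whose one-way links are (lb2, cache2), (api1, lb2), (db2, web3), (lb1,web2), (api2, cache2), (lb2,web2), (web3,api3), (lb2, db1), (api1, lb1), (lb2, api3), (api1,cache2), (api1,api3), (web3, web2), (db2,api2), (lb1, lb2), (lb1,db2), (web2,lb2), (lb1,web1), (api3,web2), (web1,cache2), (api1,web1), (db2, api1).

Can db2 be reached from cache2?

cache2 has no outgoing edges, so nothing is reachable from it.

No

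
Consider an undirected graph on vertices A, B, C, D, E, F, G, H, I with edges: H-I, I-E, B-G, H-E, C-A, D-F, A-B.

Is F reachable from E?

Explore from E.
Distance 1: reach H, I.
The search is exhausted without reaching F; it lies in a different component.

No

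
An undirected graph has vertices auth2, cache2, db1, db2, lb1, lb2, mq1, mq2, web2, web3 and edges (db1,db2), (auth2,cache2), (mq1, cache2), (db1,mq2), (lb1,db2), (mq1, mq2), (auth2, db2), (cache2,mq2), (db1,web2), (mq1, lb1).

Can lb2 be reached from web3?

web3 has no edges, so nothing is reachable from it.

No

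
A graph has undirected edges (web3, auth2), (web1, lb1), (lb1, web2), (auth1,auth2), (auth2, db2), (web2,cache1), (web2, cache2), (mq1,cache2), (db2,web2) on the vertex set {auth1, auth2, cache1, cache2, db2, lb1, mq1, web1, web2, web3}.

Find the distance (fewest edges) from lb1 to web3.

Distance 0: lb1.
Distance 1: web1, web2.
Distance 2: cache1, cache2, db2.
Distance 3: auth2, mq1.
Distance 4: auth1, web3 — contains web3.

4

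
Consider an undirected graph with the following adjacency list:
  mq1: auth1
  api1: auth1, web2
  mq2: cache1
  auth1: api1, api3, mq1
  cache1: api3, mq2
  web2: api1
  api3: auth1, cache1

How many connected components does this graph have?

1

From api1: component {api1, api3, auth1, cache1, mq1, mq2, web2}.
That's 1 component.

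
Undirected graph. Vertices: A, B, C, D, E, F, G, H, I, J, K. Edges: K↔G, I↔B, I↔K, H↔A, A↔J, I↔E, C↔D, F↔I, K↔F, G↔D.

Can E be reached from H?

Explore from H.
Distance 1: reach A.
Distance 2: reach J.
The search is exhausted without reaching E; it lies in a different component.

No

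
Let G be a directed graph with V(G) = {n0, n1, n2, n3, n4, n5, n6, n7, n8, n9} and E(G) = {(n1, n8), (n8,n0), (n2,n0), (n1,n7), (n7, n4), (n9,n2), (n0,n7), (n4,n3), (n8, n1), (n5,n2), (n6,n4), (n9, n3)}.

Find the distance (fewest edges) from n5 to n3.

Distance 0: n5.
Distance 1: n2.
Distance 2: n0.
Distance 3: n7.
Distance 4: n4.
Distance 5: n3 — contains n3.

5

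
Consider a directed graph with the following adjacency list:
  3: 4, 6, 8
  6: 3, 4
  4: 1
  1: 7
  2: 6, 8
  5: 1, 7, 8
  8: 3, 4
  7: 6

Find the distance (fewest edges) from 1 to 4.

3

Distance 0: 1.
Distance 1: 7.
Distance 2: 6.
Distance 3: 3, 4 — contains 4.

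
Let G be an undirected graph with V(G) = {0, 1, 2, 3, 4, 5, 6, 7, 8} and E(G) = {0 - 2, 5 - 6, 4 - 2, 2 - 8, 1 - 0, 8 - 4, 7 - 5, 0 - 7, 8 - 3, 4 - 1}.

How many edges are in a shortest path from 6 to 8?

Distance 0: 6.
Distance 1: 5.
Distance 2: 7.
Distance 3: 0.
Distance 4: 1, 2.
Distance 5: 4, 8 — contains 8.

5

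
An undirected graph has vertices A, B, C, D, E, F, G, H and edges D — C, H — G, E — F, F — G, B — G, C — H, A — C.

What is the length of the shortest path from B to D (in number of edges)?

4

Distance 0: B.
Distance 1: G.
Distance 2: F, H.
Distance 3: C, E.
Distance 4: A, D — contains D.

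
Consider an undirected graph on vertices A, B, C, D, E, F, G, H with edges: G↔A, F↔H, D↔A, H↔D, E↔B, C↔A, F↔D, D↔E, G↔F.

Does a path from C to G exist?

Yes

Explore from C.
Distance 1: reach A.
Distance 2: reach D, G.
Found G.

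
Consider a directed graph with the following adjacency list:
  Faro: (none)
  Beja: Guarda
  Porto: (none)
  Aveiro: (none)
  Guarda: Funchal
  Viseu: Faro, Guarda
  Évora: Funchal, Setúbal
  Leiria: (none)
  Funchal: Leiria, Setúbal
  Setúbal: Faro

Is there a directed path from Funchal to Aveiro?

Explore from Funchal.
Distance 1: reach Leiria, Setúbal.
Distance 2: reach Faro.
The search from Funchal is exhausted; no directed path reaches Aveiro.

No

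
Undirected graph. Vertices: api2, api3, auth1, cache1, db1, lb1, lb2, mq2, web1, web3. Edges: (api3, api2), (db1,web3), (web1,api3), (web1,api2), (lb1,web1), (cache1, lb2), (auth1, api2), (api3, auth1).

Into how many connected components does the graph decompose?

4

From api2: component {api2, api3, auth1, lb1, web1}.
From cache1: component {cache1, lb2}.
From db1: component {db1, web3}.
From mq2: component {mq2}.
That's 4 components.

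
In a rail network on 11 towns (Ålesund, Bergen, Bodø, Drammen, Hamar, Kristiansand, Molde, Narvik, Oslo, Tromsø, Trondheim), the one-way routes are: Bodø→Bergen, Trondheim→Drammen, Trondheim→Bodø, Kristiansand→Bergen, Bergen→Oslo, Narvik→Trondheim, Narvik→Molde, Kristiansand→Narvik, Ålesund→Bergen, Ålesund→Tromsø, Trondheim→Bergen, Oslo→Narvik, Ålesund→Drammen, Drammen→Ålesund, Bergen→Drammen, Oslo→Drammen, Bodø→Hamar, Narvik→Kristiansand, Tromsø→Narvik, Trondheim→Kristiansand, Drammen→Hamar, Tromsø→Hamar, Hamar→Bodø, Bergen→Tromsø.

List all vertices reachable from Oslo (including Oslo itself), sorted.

Start at Oslo.
Its neighbours: Drammen, Narvik.
Then their neighbours: Ålesund, Hamar, Kristiansand, Molde, Trondheim.
Then next layer: Bergen, Bodø, Tromsø.
Every vertex is now reached.

Ålesund, Bergen, Bodø, Drammen, Hamar, Kristiansand, Molde, Narvik, Oslo, Tromsø, Trondheim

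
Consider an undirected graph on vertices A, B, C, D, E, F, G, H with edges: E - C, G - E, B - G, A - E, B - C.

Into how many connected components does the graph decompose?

From A: component {A, B, C, E, G}.
From D: component {D}.
From F: component {F}.
From H: component {H}.
That's 4 components.

4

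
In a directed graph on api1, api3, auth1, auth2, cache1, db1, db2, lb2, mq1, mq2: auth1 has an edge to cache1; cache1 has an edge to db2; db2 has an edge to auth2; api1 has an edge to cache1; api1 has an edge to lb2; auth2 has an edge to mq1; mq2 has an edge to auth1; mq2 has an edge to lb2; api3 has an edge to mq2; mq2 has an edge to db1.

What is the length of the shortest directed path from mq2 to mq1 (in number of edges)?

Distance 0: mq2.
Distance 1: auth1, db1, lb2.
Distance 2: cache1.
Distance 3: db2.
Distance 4: auth2.
Distance 5: mq1 — contains mq1.

5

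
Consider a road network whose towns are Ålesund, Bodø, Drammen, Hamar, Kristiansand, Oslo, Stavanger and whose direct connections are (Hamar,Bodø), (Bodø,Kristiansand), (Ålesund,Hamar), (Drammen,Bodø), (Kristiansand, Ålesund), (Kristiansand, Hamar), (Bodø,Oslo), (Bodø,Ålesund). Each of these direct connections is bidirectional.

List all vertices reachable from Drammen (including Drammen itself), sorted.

Ålesund, Bodø, Drammen, Hamar, Kristiansand, Oslo

Start at Drammen.
Its neighbours: Bodø.
Then their neighbours: Ålesund, Hamar, Kristiansand, Oslo.
Nothing further is reachable.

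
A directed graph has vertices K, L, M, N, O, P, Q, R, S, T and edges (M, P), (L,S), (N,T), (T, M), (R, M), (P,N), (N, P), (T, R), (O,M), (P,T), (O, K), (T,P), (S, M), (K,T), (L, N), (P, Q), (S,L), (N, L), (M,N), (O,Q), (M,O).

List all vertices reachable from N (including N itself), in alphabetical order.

Start at N.
Its neighbours: L, P, T.
Then their neighbours: M, Q, R, S.
Then next layer: O.
Then next layer: K.
Every vertex is now reached.

K, L, M, N, O, P, Q, R, S, T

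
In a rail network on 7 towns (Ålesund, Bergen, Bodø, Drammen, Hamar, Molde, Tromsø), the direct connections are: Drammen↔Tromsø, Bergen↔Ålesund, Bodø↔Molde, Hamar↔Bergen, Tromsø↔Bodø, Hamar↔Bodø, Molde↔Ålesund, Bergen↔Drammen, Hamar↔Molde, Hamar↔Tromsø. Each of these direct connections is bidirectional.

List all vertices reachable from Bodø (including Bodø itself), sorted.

Ålesund, Bergen, Bodø, Drammen, Hamar, Molde, Tromsø

Start at Bodø.
Its neighbours: Hamar, Molde, Tromsø.
Then their neighbours: Ålesund, Bergen, Drammen.
Every vertex is now reached.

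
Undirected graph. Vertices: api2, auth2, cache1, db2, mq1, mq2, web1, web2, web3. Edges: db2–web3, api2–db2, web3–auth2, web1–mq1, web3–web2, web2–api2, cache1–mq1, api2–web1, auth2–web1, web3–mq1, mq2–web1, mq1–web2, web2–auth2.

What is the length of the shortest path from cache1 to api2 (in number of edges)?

3

Distance 0: cache1.
Distance 1: mq1.
Distance 2: web1, web2, web3.
Distance 3: api2, auth2, db2, mq2 — contains api2.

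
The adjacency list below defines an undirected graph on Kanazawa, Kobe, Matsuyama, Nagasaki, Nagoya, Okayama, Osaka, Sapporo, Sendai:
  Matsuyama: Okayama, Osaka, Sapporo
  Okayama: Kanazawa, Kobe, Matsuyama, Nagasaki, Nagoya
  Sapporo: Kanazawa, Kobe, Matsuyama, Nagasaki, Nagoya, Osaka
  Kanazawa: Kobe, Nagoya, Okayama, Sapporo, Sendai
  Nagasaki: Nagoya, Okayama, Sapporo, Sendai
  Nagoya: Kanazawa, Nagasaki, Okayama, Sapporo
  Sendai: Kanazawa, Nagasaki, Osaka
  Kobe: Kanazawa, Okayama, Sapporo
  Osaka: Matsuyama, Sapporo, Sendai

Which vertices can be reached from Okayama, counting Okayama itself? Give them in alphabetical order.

Start at Okayama.
Its neighbours: Kanazawa, Kobe, Matsuyama, Nagasaki, Nagoya.
Then their neighbours: Osaka, Sapporo, Sendai.
Every vertex is now reached.

Kanazawa, Kobe, Matsuyama, Nagasaki, Nagoya, Okayama, Osaka, Sapporo, Sendai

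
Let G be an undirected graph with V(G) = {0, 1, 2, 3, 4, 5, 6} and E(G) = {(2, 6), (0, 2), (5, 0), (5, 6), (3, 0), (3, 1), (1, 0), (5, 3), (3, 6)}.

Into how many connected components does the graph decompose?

From 0: component {0, 1, 2, 3, 5, 6}.
From 4: component {4}.
That's 2 components.

2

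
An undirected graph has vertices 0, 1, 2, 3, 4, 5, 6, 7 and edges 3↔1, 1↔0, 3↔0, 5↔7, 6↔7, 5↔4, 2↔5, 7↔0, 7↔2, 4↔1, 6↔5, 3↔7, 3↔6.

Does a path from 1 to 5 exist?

Yes

Explore from 1.
Distance 1: reach 0, 3, 4.
Distance 2: reach 5, 6, 7.
Found 5.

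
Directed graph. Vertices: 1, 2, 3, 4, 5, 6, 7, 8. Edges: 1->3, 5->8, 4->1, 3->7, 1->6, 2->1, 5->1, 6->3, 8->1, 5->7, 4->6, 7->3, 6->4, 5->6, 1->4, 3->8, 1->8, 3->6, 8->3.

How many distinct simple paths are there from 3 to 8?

2

3→6→4→1→8
3→8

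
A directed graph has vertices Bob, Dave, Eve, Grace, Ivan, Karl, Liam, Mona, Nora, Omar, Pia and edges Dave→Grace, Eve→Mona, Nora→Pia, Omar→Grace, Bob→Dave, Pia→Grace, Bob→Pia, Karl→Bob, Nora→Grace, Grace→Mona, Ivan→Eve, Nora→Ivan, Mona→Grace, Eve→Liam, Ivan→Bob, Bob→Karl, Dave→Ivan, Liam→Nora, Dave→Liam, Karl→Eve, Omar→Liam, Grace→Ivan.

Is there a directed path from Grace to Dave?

Yes

Explore from Grace.
Distance 1: reach Ivan, Mona.
Distance 2: reach Bob, Eve.
Distance 3: reach Dave, Karl, Liam, Pia.
Found Dave.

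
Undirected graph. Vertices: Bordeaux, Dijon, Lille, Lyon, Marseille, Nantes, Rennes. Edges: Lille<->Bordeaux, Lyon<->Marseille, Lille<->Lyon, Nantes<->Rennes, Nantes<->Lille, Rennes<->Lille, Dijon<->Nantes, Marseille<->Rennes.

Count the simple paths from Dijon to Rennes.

3

Dijon–Nantes–Lille–Lyon–Marseille–Rennes
Dijon–Nantes–Lille–Rennes
Dijon–Nantes–Rennes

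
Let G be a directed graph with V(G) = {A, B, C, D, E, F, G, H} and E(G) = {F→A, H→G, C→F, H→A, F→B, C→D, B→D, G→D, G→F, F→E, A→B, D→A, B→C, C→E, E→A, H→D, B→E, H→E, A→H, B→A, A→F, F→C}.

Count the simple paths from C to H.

7

C→D→A→H
C→E→A→H
C→F→A→H
C→F→B→A→H
C→F→B→D→A→H
C→F→B→E→A→H
C→F→E→A→H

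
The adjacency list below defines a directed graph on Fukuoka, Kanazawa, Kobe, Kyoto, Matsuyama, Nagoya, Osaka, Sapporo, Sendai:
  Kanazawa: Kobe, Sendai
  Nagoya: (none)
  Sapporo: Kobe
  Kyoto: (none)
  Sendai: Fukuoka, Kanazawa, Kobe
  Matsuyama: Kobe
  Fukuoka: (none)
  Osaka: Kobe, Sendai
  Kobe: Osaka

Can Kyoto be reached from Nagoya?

Nagoya has no outgoing edges, so nothing is reachable from it.

No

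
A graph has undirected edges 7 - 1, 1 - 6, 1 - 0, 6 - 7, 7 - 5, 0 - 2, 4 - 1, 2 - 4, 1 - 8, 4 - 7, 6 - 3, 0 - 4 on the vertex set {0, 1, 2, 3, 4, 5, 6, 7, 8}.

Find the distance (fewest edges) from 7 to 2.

Distance 0: 7.
Distance 1: 1, 4, 5, 6.
Distance 2: 0, 2, 3, 8 — contains 2.

2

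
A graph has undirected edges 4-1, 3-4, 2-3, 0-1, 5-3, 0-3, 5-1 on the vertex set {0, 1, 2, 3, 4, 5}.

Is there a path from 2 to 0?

Explore from 2.
Distance 1: reach 3.
Distance 2: reach 0, 4, 5.
Found 0.

Yes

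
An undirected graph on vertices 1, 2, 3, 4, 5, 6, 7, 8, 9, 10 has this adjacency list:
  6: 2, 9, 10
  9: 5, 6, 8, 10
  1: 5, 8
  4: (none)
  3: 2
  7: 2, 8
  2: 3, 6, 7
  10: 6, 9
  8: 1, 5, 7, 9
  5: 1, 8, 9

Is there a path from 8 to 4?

No

Explore from 8.
Distance 1: reach 1, 5, 7, 9.
Distance 2: reach 2, 6, 10.
Distance 3: reach 3.
The search is exhausted without reaching 4; it lies in a different component.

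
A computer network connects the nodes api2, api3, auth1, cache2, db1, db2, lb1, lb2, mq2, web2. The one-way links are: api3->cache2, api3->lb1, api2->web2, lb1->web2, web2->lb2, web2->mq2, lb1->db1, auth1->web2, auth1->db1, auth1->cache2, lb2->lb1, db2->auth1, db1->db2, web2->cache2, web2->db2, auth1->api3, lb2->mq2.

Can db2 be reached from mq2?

mq2 has no outgoing edges, so nothing is reachable from it.

No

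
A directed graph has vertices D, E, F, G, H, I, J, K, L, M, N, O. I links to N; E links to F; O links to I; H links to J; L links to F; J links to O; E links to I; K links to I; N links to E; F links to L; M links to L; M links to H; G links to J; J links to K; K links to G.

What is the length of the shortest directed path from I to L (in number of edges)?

4

Distance 0: I.
Distance 1: N.
Distance 2: E.
Distance 3: F.
Distance 4: L — contains L.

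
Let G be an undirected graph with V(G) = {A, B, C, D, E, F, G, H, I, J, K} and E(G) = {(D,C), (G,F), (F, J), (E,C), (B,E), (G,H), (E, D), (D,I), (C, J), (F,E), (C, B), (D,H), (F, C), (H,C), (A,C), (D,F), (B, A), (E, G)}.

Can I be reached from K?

K has no edges, so nothing is reachable from it.

No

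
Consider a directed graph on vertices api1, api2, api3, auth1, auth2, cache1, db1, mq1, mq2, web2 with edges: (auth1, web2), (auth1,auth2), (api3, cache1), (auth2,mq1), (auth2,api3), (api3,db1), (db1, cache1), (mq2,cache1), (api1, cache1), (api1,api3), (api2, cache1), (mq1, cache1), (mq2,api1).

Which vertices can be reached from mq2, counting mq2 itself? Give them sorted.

Start at mq2.
Its neighbours: api1, cache1.
Then their neighbours: api3.
Then next layer: db1.
Nothing further is reachable.

api1, api3, cache1, db1, mq2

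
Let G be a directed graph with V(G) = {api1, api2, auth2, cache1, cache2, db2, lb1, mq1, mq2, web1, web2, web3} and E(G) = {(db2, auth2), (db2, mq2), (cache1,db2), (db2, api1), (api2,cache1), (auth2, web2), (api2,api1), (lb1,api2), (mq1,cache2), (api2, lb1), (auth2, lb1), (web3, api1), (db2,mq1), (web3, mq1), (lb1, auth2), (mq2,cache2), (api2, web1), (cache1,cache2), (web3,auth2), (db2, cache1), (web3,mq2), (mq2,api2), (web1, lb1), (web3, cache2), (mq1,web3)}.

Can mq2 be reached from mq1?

Yes

Explore from mq1.
Distance 1: reach cache2, web3.
Distance 2: reach api1, auth2, mq2.
Found mq2.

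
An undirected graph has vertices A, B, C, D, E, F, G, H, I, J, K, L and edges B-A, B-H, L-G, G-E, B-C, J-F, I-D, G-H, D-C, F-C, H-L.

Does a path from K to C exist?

K has no edges, so nothing is reachable from it.

No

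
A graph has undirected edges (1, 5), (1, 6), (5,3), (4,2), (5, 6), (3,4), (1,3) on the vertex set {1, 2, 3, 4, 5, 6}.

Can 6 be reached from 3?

Yes

Explore from 3.
Distance 1: reach 1, 4, 5.
Distance 2: reach 2, 6.
Found 6.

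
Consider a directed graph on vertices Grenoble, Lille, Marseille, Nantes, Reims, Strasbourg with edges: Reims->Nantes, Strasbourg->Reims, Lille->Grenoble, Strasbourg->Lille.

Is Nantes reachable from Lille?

Explore from Lille.
Distance 1: reach Grenoble.
The search from Lille is exhausted; no directed path reaches Nantes.

No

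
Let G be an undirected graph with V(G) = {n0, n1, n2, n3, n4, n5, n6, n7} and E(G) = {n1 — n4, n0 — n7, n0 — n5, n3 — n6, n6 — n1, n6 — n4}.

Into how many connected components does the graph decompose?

From n0: component {n0, n5, n7}.
From n1: component {n1, n3, n4, n6}.
From n2: component {n2}.
That's 3 components.

3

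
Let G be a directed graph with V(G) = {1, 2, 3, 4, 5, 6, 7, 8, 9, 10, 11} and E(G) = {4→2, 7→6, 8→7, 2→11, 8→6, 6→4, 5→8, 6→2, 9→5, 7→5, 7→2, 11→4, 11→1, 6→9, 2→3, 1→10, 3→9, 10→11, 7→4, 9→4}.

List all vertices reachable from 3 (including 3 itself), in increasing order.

1, 2, 3, 4, 5, 6, 7, 8, 9, 10, 11

Start at 3.
Its neighbours: 9.
Then their neighbours: 4, 5.
Then next layer: 2, 8.
Then next layer: 6, 7, 11.
Then next layer: 1.
Then next layer: 10.
Every vertex is now reached.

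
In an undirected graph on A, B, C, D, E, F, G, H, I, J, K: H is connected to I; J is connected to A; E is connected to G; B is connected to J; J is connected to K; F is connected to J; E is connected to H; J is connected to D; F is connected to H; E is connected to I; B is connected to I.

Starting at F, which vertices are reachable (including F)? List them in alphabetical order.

Start at F.
Its neighbours: H, J.
Then their neighbours: A, B, D, E, I, K.
Then next layer: G.
Nothing further is reachable.

A, B, D, E, F, G, H, I, J, K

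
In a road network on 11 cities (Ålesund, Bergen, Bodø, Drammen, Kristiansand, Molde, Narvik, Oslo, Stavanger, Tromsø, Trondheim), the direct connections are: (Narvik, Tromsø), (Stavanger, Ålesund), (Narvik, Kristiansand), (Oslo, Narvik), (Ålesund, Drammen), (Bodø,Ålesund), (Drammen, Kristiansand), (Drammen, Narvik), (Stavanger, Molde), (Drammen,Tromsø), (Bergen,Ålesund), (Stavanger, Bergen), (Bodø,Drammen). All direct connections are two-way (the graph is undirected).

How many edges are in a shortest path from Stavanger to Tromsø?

Distance 0: Stavanger.
Distance 1: Ålesund, Bergen, Molde.
Distance 2: Bodø, Drammen.
Distance 3: Kristiansand, Narvik, Tromsø — contains Tromsø.

3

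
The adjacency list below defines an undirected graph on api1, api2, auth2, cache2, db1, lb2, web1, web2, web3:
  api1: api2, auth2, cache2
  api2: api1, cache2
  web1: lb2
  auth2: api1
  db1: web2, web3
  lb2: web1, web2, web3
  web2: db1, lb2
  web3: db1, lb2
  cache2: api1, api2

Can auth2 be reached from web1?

No

Explore from web1.
Distance 1: reach lb2.
Distance 2: reach web2, web3.
Distance 3: reach db1.
The search is exhausted without reaching auth2; it lies in a different component.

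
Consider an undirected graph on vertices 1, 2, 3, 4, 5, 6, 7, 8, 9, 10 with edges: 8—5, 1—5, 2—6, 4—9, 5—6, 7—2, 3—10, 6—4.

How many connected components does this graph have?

From 1: component {1, 2, 4, 5, 6, 7, 8, 9}.
From 3: component {3, 10}.
That's 2 components.

2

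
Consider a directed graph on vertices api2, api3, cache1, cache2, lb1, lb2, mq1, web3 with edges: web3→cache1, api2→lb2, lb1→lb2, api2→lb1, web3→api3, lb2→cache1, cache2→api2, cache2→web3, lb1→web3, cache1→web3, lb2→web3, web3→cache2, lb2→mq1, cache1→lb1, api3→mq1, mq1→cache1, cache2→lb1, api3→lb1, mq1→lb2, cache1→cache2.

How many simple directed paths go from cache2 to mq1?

15

cache2→api2→lb1→lb2→cache1→web3→api3→mq1
cache2→api2→lb1→lb2→mq1
cache2→api2→lb1→lb2→web3→api3→mq1
cache2→api2→lb1→web3→api3→mq1
cache2→api2→lb2→cache1→lb1→web3→api3→mq1
cache2→api2→lb2→cache1→web3→api3→mq1
cache2→api2→lb2→mq1
cache2→api2→lb2→web3→api3→mq1
cache2→lb1→lb2→cache1→web3→api3→mq1
cache2→lb1→lb2→mq1
cache2→lb1→lb2→web3→api3→mq1
cache2→lb1→web3→api3→mq1
cache2→web3→api3→lb1→lb2→mq1
cache2→web3→api3→mq1
cache2→web3→cache1→lb1→lb2→mq1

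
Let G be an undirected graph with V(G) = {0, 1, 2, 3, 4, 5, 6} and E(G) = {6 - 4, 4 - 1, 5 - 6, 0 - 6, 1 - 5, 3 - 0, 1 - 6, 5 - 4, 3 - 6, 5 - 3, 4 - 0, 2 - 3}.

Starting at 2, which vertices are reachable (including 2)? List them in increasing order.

Start at 2.
Its neighbours: 3.
Then their neighbours: 0, 5, 6.
Then next layer: 1, 4.
Every vertex is now reached.

0, 1, 2, 3, 4, 5, 6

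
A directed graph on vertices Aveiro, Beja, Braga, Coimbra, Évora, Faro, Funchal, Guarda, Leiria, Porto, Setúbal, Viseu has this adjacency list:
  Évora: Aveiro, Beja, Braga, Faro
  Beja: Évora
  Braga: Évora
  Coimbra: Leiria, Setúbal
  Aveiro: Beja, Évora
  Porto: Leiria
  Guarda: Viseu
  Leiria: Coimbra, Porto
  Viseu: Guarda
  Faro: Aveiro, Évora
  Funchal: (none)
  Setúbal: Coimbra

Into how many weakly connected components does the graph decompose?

4

From Aveiro: component {Aveiro, Beja, Braga, Évora, Faro}.
From Coimbra: component {Coimbra, Leiria, Porto, Setúbal}.
From Funchal: component {Funchal}.
From Guarda: component {Guarda, Viseu}.
That's 4 components.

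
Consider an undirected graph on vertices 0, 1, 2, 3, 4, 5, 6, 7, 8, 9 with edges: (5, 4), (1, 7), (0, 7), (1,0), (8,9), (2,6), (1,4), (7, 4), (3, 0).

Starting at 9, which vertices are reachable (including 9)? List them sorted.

8, 9

Start at 9.
Its neighbours: 8.
Nothing further is reachable.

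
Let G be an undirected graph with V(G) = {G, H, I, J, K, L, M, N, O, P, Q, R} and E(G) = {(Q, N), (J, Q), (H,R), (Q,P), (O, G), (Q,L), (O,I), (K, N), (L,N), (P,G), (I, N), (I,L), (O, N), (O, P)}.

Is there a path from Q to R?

No

Explore from Q.
Distance 1: reach J, L, N, P.
Distance 2: reach G, I, K, O.
The search is exhausted without reaching R; it lies in a different component.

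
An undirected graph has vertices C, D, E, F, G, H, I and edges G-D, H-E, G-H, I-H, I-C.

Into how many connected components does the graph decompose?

From C: component {C, D, E, G, H, I}.
From F: component {F}.
That's 2 components.

2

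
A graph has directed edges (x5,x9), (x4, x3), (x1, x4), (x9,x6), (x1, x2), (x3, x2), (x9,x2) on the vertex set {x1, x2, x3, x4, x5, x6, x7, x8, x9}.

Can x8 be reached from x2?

No

x2 has no outgoing edges, so nothing is reachable from it.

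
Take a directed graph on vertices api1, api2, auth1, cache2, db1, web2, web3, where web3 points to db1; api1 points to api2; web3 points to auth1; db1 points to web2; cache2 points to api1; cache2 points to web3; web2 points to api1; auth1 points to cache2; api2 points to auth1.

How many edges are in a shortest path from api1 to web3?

4

Distance 0: api1.
Distance 1: api2.
Distance 2: auth1.
Distance 3: cache2.
Distance 4: web3 — contains web3.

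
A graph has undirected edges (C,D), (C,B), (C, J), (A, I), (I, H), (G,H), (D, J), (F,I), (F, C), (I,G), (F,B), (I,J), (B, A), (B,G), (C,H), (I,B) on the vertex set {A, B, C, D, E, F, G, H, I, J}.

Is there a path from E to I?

E has no edges, so nothing is reachable from it.

No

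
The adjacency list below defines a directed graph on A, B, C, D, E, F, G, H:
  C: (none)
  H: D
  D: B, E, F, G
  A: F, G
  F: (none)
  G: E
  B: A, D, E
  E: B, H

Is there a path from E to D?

Yes

Explore from E.
Distance 1: reach B, H.
Distance 2: reach A, D.
Found D.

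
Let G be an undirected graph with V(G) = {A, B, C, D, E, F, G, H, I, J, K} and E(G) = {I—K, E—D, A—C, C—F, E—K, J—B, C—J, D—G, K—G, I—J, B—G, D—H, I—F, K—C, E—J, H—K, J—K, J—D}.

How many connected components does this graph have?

From A: component {A, B, C, D, E, F, G, H, I, J, K}.
That's 1 component.

1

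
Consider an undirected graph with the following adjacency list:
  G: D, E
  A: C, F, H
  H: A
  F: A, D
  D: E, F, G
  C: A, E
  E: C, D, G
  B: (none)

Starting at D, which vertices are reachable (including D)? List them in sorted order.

A, C, D, E, F, G, H

Start at D.
Its neighbours: E, F, G.
Then their neighbours: A, C.
Then next layer: H.
Nothing further is reachable.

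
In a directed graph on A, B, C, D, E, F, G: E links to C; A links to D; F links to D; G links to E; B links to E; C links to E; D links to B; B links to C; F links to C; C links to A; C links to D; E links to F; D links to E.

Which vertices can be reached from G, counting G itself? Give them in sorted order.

Start at G.
Its neighbours: E.
Then their neighbours: C, F.
Then next layer: A, D.
Then next layer: B.
Every vertex is now reached.

A, B, C, D, E, F, G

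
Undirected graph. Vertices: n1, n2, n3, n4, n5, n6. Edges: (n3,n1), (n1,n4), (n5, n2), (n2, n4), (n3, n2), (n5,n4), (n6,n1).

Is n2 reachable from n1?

Explore from n1.
Distance 1: reach n3, n4, n6.
Distance 2: reach n2, n5.
Found n2.

Yes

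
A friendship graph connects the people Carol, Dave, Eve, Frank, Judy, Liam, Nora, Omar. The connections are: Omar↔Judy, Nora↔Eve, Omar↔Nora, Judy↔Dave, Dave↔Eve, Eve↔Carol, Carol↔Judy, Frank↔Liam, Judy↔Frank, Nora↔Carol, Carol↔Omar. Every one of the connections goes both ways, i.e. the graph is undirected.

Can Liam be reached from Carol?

Yes

Explore from Carol.
Distance 1: reach Eve, Judy, Nora, Omar.
Distance 2: reach Dave, Frank.
Distance 3: reach Liam.
Found Liam.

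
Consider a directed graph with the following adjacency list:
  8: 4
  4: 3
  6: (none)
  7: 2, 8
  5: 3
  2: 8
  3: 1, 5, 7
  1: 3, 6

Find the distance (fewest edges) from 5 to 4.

4

Distance 0: 5.
Distance 1: 3.
Distance 2: 1, 7.
Distance 3: 2, 6, 8.
Distance 4: 4 — contains 4.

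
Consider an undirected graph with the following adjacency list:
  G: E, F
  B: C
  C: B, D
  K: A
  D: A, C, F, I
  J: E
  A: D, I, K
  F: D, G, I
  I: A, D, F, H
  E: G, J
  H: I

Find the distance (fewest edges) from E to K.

5

Distance 0: E.
Distance 1: G, J.
Distance 2: F.
Distance 3: D, I.
Distance 4: A, C, H.
Distance 5: B, K — contains K.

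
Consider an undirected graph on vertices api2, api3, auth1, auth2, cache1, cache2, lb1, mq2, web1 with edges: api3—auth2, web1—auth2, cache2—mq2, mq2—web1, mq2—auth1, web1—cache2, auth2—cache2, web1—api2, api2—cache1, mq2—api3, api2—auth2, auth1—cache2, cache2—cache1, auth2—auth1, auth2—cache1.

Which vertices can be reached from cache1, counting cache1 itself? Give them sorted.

api2, api3, auth1, auth2, cache1, cache2, mq2, web1

Start at cache1.
Its neighbours: api2, auth2, cache2.
Then their neighbours: api3, auth1, mq2, web1.
Nothing further is reachable.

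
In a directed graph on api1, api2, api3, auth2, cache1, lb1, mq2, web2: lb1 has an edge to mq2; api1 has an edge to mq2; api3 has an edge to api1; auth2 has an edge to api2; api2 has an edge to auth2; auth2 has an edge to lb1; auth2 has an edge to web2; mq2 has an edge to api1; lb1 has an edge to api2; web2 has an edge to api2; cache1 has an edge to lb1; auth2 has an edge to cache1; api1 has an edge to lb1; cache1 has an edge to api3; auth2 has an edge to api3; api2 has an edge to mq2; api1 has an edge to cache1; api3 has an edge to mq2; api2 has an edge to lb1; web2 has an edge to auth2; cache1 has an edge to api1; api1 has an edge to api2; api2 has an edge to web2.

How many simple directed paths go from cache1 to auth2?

16

cache1→api1→api2→auth2
cache1→api1→api2→web2→auth2
cache1→api1→lb1→api2→auth2
cache1→api1→lb1→api2→web2→auth2
cache1→api3→api1→api2→auth2
cache1→api3→api1→api2→web2→auth2
cache1→api3→api1→lb1→api2→auth2
cache1→api3→api1→lb1→api2→web2→auth2
... and 8 more.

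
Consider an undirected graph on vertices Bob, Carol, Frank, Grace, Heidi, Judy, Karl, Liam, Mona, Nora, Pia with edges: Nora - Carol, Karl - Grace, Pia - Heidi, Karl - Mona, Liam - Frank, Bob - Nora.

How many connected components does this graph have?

5

From Bob: component {Bob, Carol, Nora}.
From Frank: component {Frank, Liam}.
From Grace: component {Grace, Karl, Mona}.
From Heidi: component {Heidi, Pia}.
From Judy: component {Judy}.
That's 5 components.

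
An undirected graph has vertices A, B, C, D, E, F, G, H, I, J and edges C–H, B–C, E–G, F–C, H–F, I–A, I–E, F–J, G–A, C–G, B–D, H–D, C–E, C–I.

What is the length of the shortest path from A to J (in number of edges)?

4

Distance 0: A.
Distance 1: G, I.
Distance 2: C, E.
Distance 3: B, F, H.
Distance 4: D, J — contains J.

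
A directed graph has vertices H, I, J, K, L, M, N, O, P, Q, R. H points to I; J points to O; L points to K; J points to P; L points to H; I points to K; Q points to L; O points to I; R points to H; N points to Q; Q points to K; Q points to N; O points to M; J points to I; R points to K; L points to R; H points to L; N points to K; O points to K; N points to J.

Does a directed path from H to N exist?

Explore from H.
Distance 1: reach I, L.
Distance 2: reach K, R.
The search from H is exhausted; no directed path reaches N.

No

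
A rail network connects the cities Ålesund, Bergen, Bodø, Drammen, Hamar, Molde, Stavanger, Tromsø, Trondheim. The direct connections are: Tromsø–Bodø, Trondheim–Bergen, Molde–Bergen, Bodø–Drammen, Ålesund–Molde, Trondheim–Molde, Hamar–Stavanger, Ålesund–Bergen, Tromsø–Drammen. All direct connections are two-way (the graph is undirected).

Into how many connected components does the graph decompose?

3

From Ålesund: component {Ålesund, Bergen, Molde, Trondheim}.
From Bodø: component {Bodø, Drammen, Tromsø}.
From Hamar: component {Hamar, Stavanger}.
That's 3 components.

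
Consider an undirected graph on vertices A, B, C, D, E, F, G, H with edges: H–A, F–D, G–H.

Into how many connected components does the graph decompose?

From A: component {A, G, H}.
From B: component {B}.
From C: component {C}.
From D: component {D, F}.
From E: component {E}.
That's 5 components.

5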